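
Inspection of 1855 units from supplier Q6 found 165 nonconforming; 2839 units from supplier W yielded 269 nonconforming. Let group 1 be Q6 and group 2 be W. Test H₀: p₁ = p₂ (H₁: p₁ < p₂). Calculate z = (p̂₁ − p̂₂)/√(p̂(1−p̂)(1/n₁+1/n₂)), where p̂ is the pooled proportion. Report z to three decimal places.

p̂₁ = 165/1855 ≈ 0.08895, p̂₂ = 269/2839 ≈ 0.09475.
Pooled p̂ = (165+269)/(1855+2839) = 434/4694 = 0.09246.
SE = √(0.0839099 × 0.00089132) = 0.00865.
z = (0.08895 − 0.09475)/0.00865 = -0.00580/0.00865 = -0.671.
p-value = P(Z < -0.671) ≈ 0.2511.

z = -0.671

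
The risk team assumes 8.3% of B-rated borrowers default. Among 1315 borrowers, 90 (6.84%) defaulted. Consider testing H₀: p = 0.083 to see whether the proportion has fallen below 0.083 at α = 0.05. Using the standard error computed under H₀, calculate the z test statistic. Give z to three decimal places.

p̂ = 90/1315 ≈ 0.068441.
Under H₀, SE = √(0.083·0.917/1315) = √(5.78791e-05) = 0.007608.
z = (0.068441 − 0.083)/0.007608 = -0.014559/0.007608 = -1.914.
p-value = P(Z < -1.914) ≈ 0.0278, so at α = 0.05 we reject H₀.

z = -1.914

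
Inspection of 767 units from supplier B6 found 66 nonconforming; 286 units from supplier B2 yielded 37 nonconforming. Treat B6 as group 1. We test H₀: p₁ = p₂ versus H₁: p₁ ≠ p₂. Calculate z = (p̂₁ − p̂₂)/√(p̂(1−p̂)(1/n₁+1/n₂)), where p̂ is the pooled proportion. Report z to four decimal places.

z = -2.1048

p̂₁ = 66/767 = 0.086050, p̂₂ = 37/286 = 0.129371.
Pooled p̂ = (66+37)/(767+286) = 103/1053 = 0.097816.
SE = √(0.0882478 × 0.00480028) = 0.020582.
z = (0.086050 − 0.129371)/0.020582 = -0.043321/0.020582 = -2.1048.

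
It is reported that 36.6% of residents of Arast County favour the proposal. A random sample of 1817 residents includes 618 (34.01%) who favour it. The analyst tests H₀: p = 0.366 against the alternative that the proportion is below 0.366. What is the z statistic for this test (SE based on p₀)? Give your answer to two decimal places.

z = -2.29

p̂ = 618/1817 = 0.3401.
SE = √(p₀(1−p₀)/n) = √(0.23204/1817) = 0.0113.
z = (0.3401 − 0.366)/0.0113 = -0.0259/0.0113 = -2.29.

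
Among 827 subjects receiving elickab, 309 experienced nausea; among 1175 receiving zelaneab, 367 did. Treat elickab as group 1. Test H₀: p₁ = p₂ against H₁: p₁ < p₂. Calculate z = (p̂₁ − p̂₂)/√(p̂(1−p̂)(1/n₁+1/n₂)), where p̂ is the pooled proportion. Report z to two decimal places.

z = 2.86

p̂₁ = 309/827 ≈ 0.37364, p̂₂ = 367/1175 ≈ 0.31234.
Pooled p̂ = (309+367)/(827+1175) = 676/2002 = 0.33766.
SE = √(0.223646 × 0.00206025) = 0.02147.
z = (0.37364 − 0.31234)/0.02147 = 0.06130/0.02147 = 2.86.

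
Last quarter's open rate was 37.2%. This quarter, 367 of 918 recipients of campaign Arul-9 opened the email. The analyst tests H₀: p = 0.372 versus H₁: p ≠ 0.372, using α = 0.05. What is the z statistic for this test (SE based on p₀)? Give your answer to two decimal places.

p̂ = 367/918 ≈ 0.3998.
Under H₀, SE = √(0.372·0.628/918) = √(0.000254484) = 0.0160.
z = (0.3998 − 0.372)/0.0160 = 0.0278/0.0160 = 1.74.
p-value = 2·P(Z > 1.742) ≈ 0.0816; since p > α = 0.05, fail to reject H₀.

z = 1.74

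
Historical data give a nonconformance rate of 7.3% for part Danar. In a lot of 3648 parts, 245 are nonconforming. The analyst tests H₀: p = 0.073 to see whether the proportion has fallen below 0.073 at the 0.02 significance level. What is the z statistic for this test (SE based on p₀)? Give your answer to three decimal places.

p̂ = 245/3648 = 0.067160.
Under H₀, SE = √(0.073·0.927/3648) = √(1.85502e-05) = 0.004307.
z = (0.067160 − 0.073)/0.004307 = -0.005840/0.004307 = -1.356.
p-value = P(Z < -1.356) ≈ 0.0876; since p > α = 0.02, fail to reject H₀.

z = -1.356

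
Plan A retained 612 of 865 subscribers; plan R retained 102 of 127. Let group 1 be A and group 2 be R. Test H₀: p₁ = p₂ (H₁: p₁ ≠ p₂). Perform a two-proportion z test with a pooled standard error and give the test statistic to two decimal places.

z = -2.24

p̂₁ = 612/865 = 0.7075, p̂₂ = 102/127 = 0.8031.
Pooled p̂ = (612+102)/(865+127) = 714/992 = 0.7198.
SE = √(p̂(1−p̂)(1/n₁+1/n₂)) = √(0.7198·0.2802·0.00903009) = √(0.00182143) = 0.0427.
z = (0.7075 − 0.8031)/0.0427 = -0.0956/0.0427 = -2.24.
Two-sided p-value ≈ 2·Φ(−2.241) = 0.0250.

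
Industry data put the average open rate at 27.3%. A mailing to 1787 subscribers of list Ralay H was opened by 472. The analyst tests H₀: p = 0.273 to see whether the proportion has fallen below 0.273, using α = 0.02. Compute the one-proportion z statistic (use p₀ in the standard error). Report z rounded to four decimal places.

p̂ = 472/1787 = 0.2641298.
Standard error under H₀: √(0.273×0.727/1787) = 0.0105387.
z = (0.2641298 − 0.273)/0.0105387 = -0.0088702/0.0105387 = -0.8417.
p-value = P(Z < -0.842) ≈ 0.2000. With α = 0.02, fail to reject H₀.

z = -0.8417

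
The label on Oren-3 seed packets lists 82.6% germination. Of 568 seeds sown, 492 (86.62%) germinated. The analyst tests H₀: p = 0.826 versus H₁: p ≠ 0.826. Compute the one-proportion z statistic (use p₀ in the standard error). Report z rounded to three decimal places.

z = 2.527

p̂ = 492/568 ≈ 0.86620.
Standard error under H₀: √(0.826×0.174/568) = 0.01591.
z = (0.86620 − 0.826)/0.01591 = 0.04020/0.01591 = 2.527.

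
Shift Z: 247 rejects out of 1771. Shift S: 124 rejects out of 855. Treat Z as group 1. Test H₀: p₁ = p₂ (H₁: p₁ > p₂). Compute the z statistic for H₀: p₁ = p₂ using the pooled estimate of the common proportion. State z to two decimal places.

p̂₁ = 247/1771 = 0.1395, p̂₂ = 124/855 = 0.1450.
Pooled p̂ = (247+124)/(1771+855) = 371/2626 = 0.1413.
SE = √(p̂(1−p̂)(1/n₁+1/n₂)) = √(0.1413·0.8587·0.00173424) = √(0.000210398) = 0.0145.
z = (0.1395 − 0.1450)/0.0145 = -0.0055/0.0145 = -0.38.

z = -0.38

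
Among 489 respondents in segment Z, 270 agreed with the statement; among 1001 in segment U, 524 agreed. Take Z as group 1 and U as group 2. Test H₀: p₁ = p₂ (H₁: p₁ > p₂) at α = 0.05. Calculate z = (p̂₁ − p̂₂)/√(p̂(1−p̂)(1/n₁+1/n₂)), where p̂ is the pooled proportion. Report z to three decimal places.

p̂₁ = 270/489 ≈ 0.552147, p̂₂ = 524/1001 ≈ 0.523477.
Pooled p̂ = (270+524)/(489+1001) = 794/1490 = 0.532886.
SE = √(0.248919 × 0.00304399) = 0.027526.
z = (0.552147 − 0.523477)/0.027526 = 0.028670/0.027526 = 1.042.
p-value = P(Z > 1.042) ≈ 0.1488; since p > α = 0.05, fail to reject H₀.

z = 1.042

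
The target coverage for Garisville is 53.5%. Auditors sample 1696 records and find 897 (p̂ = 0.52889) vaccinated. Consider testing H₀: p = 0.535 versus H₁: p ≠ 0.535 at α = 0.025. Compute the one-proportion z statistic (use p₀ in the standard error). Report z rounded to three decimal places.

p̂ = 897/1696 = 0.528892.
SE = √(p₀(1−p₀)/n) = √(0.24877/1696) = 0.012111.
z = (0.528892 − 0.535)/0.012111 = -0.006108/0.012111 = -0.504.
p-value = 2·P(Z > 0.504) ≈ 0.6140; since p > α = 0.025, fail to reject H₀.

z = -0.504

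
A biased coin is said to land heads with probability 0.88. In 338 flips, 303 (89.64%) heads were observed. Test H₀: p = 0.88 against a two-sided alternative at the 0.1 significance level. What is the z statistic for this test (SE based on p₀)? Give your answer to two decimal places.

p̂ = 303/338 = 0.8964.
Under H₀, SE = √(0.88·0.12/338) = √(0.000312426) = 0.0177.
z = (0.8964 − 0.88)/0.0177 = 0.0164/0.0177 = 0.93.
p-value = 2·P(Z > 0.931) ≈ 0.3520; since p > α = 0.1, fail to reject H₀.

z = 0.93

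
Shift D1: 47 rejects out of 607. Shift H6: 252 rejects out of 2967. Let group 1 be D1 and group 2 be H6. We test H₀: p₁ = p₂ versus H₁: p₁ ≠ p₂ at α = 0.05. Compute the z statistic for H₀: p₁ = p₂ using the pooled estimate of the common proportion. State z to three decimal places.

z = -0.608

p̂₁ = 47/607 ≈ 0.07743, p̂₂ = 252/2967 ≈ 0.08493.
Pooled p̂ = (47+252)/(607+2967) = 299/3574 = 0.08366.
SE = √(0.0766608 × 0.00198449) = 0.01233.
z = (0.07743 − 0.08493)/0.01233 = -0.00750/0.01233 = -0.608.
p-value = 2·P(Z > 0.608) ≈ 0.5429, so at α = 0.05 we fail to reject H₀.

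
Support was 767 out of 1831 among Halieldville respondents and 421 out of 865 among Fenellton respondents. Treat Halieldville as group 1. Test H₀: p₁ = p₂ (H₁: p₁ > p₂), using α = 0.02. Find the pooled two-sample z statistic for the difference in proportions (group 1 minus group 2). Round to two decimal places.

z = -3.31

p̂₁ = 767/1831 = 0.4189, p̂₂ = 421/865 = 0.4867.
Pooled p̂ = (767+421)/(1831+865) = 1188/2696 = 0.4407.
SE = √(0.246478 × 0.00170222) = 0.0205.
z = (0.4189 − 0.4867)/0.0205 = -0.0678/0.0205 = -3.31.
p-value = P(Z > -3.310) ≈ 0.9995; since p > α = 0.02, fail to reject H₀.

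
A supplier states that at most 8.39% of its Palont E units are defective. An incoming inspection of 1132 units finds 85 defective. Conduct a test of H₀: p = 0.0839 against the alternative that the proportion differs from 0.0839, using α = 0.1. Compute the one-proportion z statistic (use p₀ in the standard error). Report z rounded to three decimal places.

p̂ = 85/1132 = 0.07509.
Under H₀, SE = √(0.0839·0.9161/1132) = √(6.78982e-05) = 0.00824.
z = (0.07509 − 0.0839)/0.00824 = -0.00881/0.00824 = -1.069.
p-value = 2·P(Z > 1.069) ≈ 0.2849, so at α = 0.1 we fail to reject H₀.

z = -1.069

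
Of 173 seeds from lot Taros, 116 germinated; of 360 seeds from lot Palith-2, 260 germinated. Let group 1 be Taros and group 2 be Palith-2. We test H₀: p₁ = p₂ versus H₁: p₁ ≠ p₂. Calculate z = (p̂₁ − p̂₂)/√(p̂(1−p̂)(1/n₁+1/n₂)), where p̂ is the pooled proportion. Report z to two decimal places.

p̂₁ = 116/173 ≈ 0.6705, p̂₂ = 260/360 ≈ 0.7222.
Pooled p̂ = (116+260)/(173+360) = 376/533 = 0.7054.
SE = √(0.207794 × 0.00855812) = 0.0422.
z = (0.6705 − 0.7222)/0.0422 = -0.0517/0.0422 = -1.23.

z = -1.23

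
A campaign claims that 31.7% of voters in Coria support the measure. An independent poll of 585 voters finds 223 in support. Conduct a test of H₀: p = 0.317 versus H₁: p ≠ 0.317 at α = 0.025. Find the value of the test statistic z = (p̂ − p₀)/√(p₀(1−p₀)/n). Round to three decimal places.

p̂ = 223/585 ≈ 0.38120.
Under H₀, SE = √(0.317·0.683/585) = √(0.000370104) = 0.01924.
z = (0.38120 − 0.317)/0.01924 = 0.06420/0.01924 = 3.337.
Two-sided p-value ≈ 2·Φ(−3.337) = 0.0008, so at α = 0.025 we reject H₀.

z = 3.337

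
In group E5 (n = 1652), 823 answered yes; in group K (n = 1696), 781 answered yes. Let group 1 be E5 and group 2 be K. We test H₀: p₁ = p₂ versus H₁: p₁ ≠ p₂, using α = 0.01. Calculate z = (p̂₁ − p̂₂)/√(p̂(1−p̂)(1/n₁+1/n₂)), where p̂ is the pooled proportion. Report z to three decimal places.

p̂₁ = 823/1652 ≈ 0.49818, p̂₂ = 781/1696 ≈ 0.46050.
Pooled p̂ = (823+781)/(1652+1696) = 1604/3348 = 0.47909.
SE = √(0.249563 × 0.00119495) = 0.01727.
z = (0.49818 − 0.46050)/0.01727 = 0.03768/0.01727 = 2.182.
Two-sided p-value ≈ 2·Φ(−2.182) = 0.0291. With α = 0.01, fail to reject H₀.

z = 2.182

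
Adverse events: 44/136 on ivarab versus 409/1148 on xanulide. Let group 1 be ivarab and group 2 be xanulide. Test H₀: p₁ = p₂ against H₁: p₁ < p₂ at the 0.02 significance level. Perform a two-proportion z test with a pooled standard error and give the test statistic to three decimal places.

p̂₁ = 44/136 ≈ 0.32353, p̂₂ = 409/1148 ≈ 0.35627.
Pooled p̂ = (44+409)/(136+1148) = 453/1284 = 0.35280.
SE = √(p̂(1−p̂)(1/n₁+1/n₂)) = √(0.35280·0.64720·0.00822402) = √(0.00187782) = 0.04333.
z = (0.32353 − 0.35627)/0.04333 = -0.03274/0.04333 = -0.756.
p-value = P(Z < -0.756) ≈ 0.2249; since p > α = 0.02, fail to reject H₀.

z = -0.756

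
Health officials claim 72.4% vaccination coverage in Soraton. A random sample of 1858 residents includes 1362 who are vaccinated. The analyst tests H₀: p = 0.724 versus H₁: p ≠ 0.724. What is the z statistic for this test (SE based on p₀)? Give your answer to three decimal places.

z = 0.872

p̂ = 1362/1858 = 0.733046.
Standard error under H₀: √(0.724×0.276/1858) = 0.010371.
z = (0.733046 − 0.724)/0.010371 = 0.009046/0.010371 = 0.872.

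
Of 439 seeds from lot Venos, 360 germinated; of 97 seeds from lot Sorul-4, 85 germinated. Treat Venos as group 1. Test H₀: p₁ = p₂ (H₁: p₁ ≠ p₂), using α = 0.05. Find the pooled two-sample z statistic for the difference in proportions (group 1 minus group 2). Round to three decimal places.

p̂₁ = 360/439 = 0.82005, p̂₂ = 85/97 = 0.87629.
Pooled p̂ = (360+85)/(439+97) = 445/536 = 0.83022.
SE = √(0.140952 × 0.0125872) = 0.04212.
z = (0.82005 − 0.87629)/0.04212 = -0.05624/0.04212 = -1.335.
Two-sided p-value ≈ 2·Φ(−1.335) = 0.1818. With α = 0.05, fail to reject H₀.

z = -1.335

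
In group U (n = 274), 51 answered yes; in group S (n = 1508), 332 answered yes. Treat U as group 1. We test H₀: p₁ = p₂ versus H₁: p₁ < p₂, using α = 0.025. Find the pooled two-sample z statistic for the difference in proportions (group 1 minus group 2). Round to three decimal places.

z = -1.261

p̂₁ = 51/274 = 0.18613, p̂₂ = 332/1508 = 0.22016.
Pooled p̂ = (51+332)/(274+1508) = 383/1782 = 0.21493.
SE = √(p̂(1−p̂)(1/n₁+1/n₂)) = √(0.21493·0.78507·0.00431277) = √(0.000727708) = 0.02698.
z = (0.18613 − 0.22016)/0.02698 = -0.03403/0.02698 = -1.261.
p-value = P(Z < -1.261) ≈ 0.1036. With α = 0.025, fail to reject H₀.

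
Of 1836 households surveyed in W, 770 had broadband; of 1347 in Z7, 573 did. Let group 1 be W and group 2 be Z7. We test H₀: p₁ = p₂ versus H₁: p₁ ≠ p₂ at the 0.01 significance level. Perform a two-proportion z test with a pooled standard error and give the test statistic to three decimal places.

z = -0.339

p̂₁ = 770/1836 = 0.41939, p̂₂ = 573/1347 = 0.42539.
Pooled p̂ = (770+573)/(1836+1347) = 1343/3183 = 0.42193.
SE = √(p̂(1−p̂)(1/n₁+1/n₂)) = √(0.42193·0.57807·0.00128705) = √(0.000313919) = 0.01772.
z = (0.41939 − 0.42539)/0.01772 = -0.00600/0.01772 = -0.339.
p-value = 2·P(Z > 0.339) ≈ 0.7349, so at α = 0.01 we fail to reject H₀.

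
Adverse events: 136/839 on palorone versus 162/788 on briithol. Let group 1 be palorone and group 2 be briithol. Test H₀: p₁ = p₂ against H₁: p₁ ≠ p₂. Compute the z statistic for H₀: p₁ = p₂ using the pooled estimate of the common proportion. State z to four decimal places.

z = -2.2663

p̂₁ = 136/839 ≈ 0.162098, p̂₂ = 162/788 ≈ 0.205584.
Pooled p̂ = (136+162)/(839+788) = 298/1627 = 0.183159.
SE = √(0.149612 × 0.00246093) = 0.019188.
z = (0.162098 − 0.205584)/0.019188 = -0.043486/0.019188 = -2.2663.
p-value = 2·P(Z > 2.266) ≈ 0.0234.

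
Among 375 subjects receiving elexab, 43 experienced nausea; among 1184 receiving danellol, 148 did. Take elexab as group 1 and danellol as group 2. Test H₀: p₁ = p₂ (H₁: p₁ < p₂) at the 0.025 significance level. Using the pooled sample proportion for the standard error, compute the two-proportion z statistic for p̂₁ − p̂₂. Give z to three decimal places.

p̂₁ = 43/375 ≈ 0.11467, p̂₂ = 148/1184 ≈ 0.12500.
Pooled p̂ = (43+148)/(375+1184) = 191/1559 = 0.12251.
SE = √(0.107505 × 0.00351126) = 0.01943.
z = (0.11467 − 0.12500)/0.01943 = -0.01033/0.01943 = -0.532.
p-value = P(Z < -0.532) ≈ 0.2974. With α = 0.025, fail to reject H₀.

z = -0.532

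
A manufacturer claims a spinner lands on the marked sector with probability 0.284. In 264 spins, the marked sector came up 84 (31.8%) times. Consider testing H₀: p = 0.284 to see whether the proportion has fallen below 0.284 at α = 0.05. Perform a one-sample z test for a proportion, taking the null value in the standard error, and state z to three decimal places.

z = 1.232

p̂ = 84/264 ≈ 0.31818.
Standard error under H₀: √(0.284×0.716/264) = 0.02775.
z = (0.31818 − 0.284)/0.02775 = 0.03418/0.02775 = 1.232.
p-value = P(Z < 1.232) ≈ 0.8910, so at α = 0.05 we fail to reject H₀.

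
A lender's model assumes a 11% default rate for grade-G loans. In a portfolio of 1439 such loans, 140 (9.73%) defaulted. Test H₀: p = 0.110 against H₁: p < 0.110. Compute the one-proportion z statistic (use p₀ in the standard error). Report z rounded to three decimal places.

p̂ = 140/1439 = 0.09729.
SE = √(p₀(1−p₀)/n) = √(0.0979/1439) = 0.00825.
z = (0.09729 − 0.11)/0.00825 = -0.01271/0.00825 = -1.541.

z = -1.541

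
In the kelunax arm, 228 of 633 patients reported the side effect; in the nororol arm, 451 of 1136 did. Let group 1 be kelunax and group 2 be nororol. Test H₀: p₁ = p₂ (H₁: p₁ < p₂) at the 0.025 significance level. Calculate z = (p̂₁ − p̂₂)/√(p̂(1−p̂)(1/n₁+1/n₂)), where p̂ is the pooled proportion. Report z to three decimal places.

z = -1.526

p̂₁ = 228/633 ≈ 0.360190, p̂₂ = 451/1136 ≈ 0.397007.
Pooled p̂ = (228+451)/(633+1136) = 679/1769 = 0.383833.
SE = √(p̂(1−p̂)(1/n₁+1/n₂)) = √(0.383833·0.616167·0.00246006) = √(0.000581817) = 0.024121.
z = (0.360190 − 0.397007)/0.024121 = -0.036817/0.024121 = -1.526.
p-value = P(Z < -1.526) ≈ 0.0635, so at α = 0.025 we fail to reject H₀.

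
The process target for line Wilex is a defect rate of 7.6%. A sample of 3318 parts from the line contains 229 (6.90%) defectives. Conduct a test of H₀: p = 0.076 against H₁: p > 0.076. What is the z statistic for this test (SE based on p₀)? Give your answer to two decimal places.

p̂ = 229/3318 ≈ 0.0690.
SE = √(p₀(1−p₀)/n) = √(0.070224/3318) = 0.0046.
z = (0.0690 − 0.076)/0.0046 = -0.0070/0.0046 = -1.52.
p-value = P(Z > -1.518) ≈ 0.9355.

z = -1.52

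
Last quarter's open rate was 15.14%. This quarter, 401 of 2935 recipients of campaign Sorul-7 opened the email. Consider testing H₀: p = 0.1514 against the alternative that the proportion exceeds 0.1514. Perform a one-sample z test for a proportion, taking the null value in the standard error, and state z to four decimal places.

p̂ = 401/2935 ≈ 0.136627.
SE = √(p₀(1−p₀)/n) = √(0.12848/2935) = 0.006616.
z = (0.136627 − 0.1514)/0.006616 = -0.014773/0.006616 = -2.2329.
p-value = P(Z > -2.233) ≈ 0.9872.

z = -2.2329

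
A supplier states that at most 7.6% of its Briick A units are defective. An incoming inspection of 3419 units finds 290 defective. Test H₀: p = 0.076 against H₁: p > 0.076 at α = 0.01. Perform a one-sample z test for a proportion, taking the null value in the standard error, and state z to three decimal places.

z = 1.946

p̂ = 290/3419 = 0.084820.
Standard error under H₀: √(0.076×0.924/3419) = 0.004532.
z = (0.084820 − 0.076)/0.004532 = 0.008820/0.004532 = 1.946.
p-value = P(Z > 1.946) ≈ 0.0258, so at α = 0.01 we fail to reject H₀.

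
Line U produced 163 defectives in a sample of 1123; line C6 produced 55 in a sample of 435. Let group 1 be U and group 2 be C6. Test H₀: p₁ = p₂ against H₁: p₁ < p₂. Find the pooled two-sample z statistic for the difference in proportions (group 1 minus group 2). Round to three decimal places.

p̂₁ = 163/1123 = 0.14515, p̂₂ = 55/435 = 0.12644.
Pooled p̂ = (163+55)/(1123+435) = 218/1558 = 0.13992.
SE = √(p̂(1−p̂)(1/n₁+1/n₂)) = √(0.13992·0.86008·0.00318932) = √(0.000383818) = 0.01959.
z = (0.14515 − 0.12644)/0.01959 = 0.01871/0.01959 = 0.955.

z = 0.955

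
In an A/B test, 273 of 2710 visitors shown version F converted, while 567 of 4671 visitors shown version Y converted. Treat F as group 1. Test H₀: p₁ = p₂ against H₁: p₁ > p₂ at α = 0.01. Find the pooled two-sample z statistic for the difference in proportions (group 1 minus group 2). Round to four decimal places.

z = -2.6927

p̂₁ = 273/2710 ≈ 0.1007380, p̂₂ = 567/4671 ≈ 0.1213873.
Pooled p̂ = (273+567)/(2710+4671) = 840/7381 = 0.1138057.
SE = √(p̂(1−p̂)(1/n₁+1/n₂)) = √(0.1138057·0.8861943·0.000583091) = √(5.8807e-05) = 0.0076686.
z = (0.1007380 − 0.1213873)/0.0076686 = -0.0206493/0.0076686 = -2.6927.
p-value = P(Z > -2.693) ≈ 0.9965. With α = 0.01, fail to reject H₀.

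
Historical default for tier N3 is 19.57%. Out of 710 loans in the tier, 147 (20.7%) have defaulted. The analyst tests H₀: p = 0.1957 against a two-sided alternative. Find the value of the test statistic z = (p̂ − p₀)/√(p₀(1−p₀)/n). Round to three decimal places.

p̂ = 147/710 = 0.20704.
Under H₀, SE = √(0.1957·0.8043/710) = √(0.000221692) = 0.01489.
z = (0.20704 − 0.1957)/0.01489 = 0.01134/0.01489 = 0.762.
Two-sided p-value ≈ 2·Φ(−0.762) = 0.4462.

z = 0.762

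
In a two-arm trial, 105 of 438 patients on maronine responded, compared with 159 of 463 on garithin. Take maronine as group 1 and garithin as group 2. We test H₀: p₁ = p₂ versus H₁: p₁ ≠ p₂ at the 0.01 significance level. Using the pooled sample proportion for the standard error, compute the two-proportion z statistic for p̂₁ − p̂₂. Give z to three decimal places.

p̂₁ = 105/438 ≈ 0.239726, p̂₂ = 159/463 ≈ 0.343413.
Pooled p̂ = (105+159)/(438+463) = 264/901 = 0.293008.
SE = √(0.207154 × 0.00444293) = 0.030338.
z = (0.239726 − 0.343413)/0.030338 = -0.103687/0.030338 = -3.418.
Two-sided p-value ≈ 2·Φ(−3.418) = 0.0006; since p < α = 0.01, reject H₀.

z = -3.418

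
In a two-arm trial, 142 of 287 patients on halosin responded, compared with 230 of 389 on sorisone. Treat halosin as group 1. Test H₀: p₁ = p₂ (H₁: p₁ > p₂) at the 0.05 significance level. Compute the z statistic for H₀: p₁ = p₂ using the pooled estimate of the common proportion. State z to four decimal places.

z = -2.4926

p̂₁ = 142/287 = 0.4947735, p̂₂ = 230/389 = 0.5912596.
Pooled p̂ = (142+230)/(287+389) = 372/676 = 0.5502959.
SE = √(0.24747 × 0.00605501) = 0.0387096.
z = (0.4947735 − 0.5912596)/0.0387096 = -0.0964861/0.0387096 = -2.4926.
p-value = P(Z > -2.493) ≈ 0.9937, so at α = 0.05 we fail to reject H₀.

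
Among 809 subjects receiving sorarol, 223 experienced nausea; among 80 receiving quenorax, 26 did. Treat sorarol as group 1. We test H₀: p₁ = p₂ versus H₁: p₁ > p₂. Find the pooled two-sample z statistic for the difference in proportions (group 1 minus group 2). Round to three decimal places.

z = -0.938

p̂₁ = 223/809 = 0.27565, p̂₂ = 26/80 = 0.32500.
Pooled p̂ = (223+26)/(809+80) = 249/889 = 0.28009.
SE = √(p̂(1−p̂)(1/n₁+1/n₂)) = √(0.28009·0.71991·0.0137361) = √(0.00276974) = 0.05263.
z = (0.27565 − 0.32500)/0.05263 = -0.04935/0.05263 = -0.938.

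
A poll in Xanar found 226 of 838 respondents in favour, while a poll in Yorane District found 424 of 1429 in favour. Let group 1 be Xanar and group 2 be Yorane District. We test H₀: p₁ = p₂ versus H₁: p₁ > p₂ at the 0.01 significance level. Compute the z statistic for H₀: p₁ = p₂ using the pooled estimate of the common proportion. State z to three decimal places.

z = -1.373

p̂₁ = 226/838 ≈ 0.26969, p̂₂ = 424/1429 ≈ 0.29671.
Pooled p̂ = (226+424)/(838+1429) = 650/2267 = 0.28672.
SE = √(p̂(1−p̂)(1/n₁+1/n₂)) = √(0.28672·0.71328·0.00189311) = √(0.000387165) = 0.01968.
z = (0.26969 − 0.29671)/0.01968 = -0.02702/0.01968 = -1.373.
p-value = P(Z > -1.373) ≈ 0.9152. With α = 0.01, fail to reject H₀.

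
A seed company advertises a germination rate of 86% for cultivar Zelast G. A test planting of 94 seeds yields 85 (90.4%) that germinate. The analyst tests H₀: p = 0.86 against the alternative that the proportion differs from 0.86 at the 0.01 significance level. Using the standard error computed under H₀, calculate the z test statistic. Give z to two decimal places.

z = 1.24

p̂ = 85/94 = 0.9043.
Under H₀, SE = √(0.86·0.14/94) = √(0.00128085) = 0.0358.
z = (0.9043 − 0.86)/0.0358 = 0.0443/0.0358 = 1.24.
Two-sided p-value ≈ 2·Φ(−1.237) = 0.2162. With α = 0.01, fail to reject H₀.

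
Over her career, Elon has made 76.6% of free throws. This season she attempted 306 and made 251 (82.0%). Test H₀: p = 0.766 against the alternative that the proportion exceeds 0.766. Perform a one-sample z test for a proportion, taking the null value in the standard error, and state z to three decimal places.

p̂ = 251/306 ≈ 0.82026.
Standard error under H₀: √(0.766×0.234/306) = 0.02420.
z = (0.82026 − 0.766)/0.02420 = 0.05426/0.02420 = 2.242.
p-value = P(Z > 2.242) ≈ 0.0125.

z = 2.242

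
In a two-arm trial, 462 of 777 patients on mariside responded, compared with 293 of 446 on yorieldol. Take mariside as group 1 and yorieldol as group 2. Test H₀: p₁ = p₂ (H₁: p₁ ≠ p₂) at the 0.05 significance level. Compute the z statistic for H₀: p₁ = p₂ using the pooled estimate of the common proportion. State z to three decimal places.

z = -2.160

p̂₁ = 462/777 = 0.59459, p̂₂ = 293/446 = 0.65695.
Pooled p̂ = (462+293)/(777+446) = 755/1223 = 0.61733.
SE = √(0.236233 × 0.00352915) = 0.02887.
z = (0.59459 − 0.65695)/0.02887 = -0.06236/0.02887 = -2.160.
Two-sided p-value ≈ 2·Φ(−2.160) = 0.0308, so at α = 0.05 we reject H₀.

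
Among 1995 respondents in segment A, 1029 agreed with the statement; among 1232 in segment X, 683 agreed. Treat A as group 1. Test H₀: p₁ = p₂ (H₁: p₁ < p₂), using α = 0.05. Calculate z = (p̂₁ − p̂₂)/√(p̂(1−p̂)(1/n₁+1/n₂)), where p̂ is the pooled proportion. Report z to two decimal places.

p̂₁ = 1029/1995 ≈ 0.5158, p̂₂ = 683/1232 ≈ 0.5544.
Pooled p̂ = (1029+683)/(1995+1232) = 1712/3227 = 0.5305.
SE = √(0.249068 × 0.00131294) = 0.0181.
z = (0.5158 − 0.5544)/0.0181 = -0.0386/0.0181 = -2.13.
p-value = P(Z < -2.134) ≈ 0.0164. With α = 0.05, reject H₀.

z = -2.13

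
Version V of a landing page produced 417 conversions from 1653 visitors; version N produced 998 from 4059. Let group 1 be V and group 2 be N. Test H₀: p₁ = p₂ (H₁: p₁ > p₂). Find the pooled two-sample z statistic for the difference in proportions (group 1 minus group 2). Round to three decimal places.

p̂₁ = 417/1653 ≈ 0.25227, p̂₂ = 998/4059 ≈ 0.24587.
Pooled p̂ = (417+998)/(1653+4059) = 1415/5712 = 0.24772.
SE = √(0.186357 × 0.000851327) = 0.01260.
z = (0.25227 − 0.24587)/0.01260 = 0.00640/0.01260 = 0.508.
p-value = P(Z > 0.508) ≈ 0.3058.

z = 0.508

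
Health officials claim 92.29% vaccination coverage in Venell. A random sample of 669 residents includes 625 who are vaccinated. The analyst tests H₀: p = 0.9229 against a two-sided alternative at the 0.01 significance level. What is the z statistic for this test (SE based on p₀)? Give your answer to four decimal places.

z = 1.0986

p̂ = 625/669 = 0.934230.
Under H₀, SE = √(0.9229·0.0771/669) = √(0.000106361) = 0.010313.
z = (0.934230 − 0.9229)/0.010313 = 0.011330/0.010313 = 1.0986.
Two-sided p-value ≈ 2·Φ(−1.099) = 0.2719; since p > α = 0.01, fail to reject H₀.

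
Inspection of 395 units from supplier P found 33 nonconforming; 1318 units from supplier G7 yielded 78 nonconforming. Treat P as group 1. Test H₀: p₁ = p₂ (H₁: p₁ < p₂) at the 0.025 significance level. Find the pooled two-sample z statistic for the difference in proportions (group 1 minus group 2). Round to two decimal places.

p̂₁ = 33/395 ≈ 0.08354, p̂₂ = 78/1318 ≈ 0.05918.
Pooled p̂ = (33+78)/(395+1318) = 111/1713 = 0.06480.
SE = √(p̂(1−p̂)(1/n₁+1/n₂)) = √(0.06480·0.93520·0.00329037) = √(0.000199396) = 0.01412.
z = (0.08354 − 0.05918)/0.01412 = 0.02436/0.01412 = 1.73.
p-value = P(Z < 1.725) ≈ 0.9578. With α = 0.025, fail to reject H₀.

z = 1.73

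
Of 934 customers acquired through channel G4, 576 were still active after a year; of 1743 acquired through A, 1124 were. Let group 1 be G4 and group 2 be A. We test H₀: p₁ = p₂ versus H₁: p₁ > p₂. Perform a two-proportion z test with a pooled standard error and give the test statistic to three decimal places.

p̂₁ = 576/934 ≈ 0.61670, p̂₂ = 1124/1743 ≈ 0.64487.
Pooled p̂ = (576+1124)/(934+1743) = 1700/2677 = 0.63504.
SE = √(0.231764 × 0.00164439) = 0.01952.
z = (0.61670 − 0.64487)/0.01952 = -0.02817/0.01952 = -1.443.
p-value = P(Z > -1.443) ≈ 0.9254.

z = -1.443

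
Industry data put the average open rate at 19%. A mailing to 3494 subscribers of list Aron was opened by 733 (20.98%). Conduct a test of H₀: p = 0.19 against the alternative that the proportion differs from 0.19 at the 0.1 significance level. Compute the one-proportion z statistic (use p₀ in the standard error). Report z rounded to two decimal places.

z = 2.98

p̂ = 733/3494 = 0.20979.
SE = √(p₀(1−p₀)/n) = √(0.1539/3494) = 0.00664.
z = (0.20979 − 0.19)/0.00664 = 0.01979/0.00664 = 2.98.
p-value = 2·P(Z > 2.982) ≈ 0.0029; since p < α = 0.1, reject H₀.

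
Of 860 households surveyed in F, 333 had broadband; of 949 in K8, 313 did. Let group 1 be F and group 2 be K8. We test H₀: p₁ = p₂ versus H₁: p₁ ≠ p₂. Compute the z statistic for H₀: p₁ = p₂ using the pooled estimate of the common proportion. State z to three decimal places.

z = 2.544

p̂₁ = 333/860 ≈ 0.38721, p̂₂ = 313/949 ≈ 0.32982.
Pooled p̂ = (333+313)/(860+949) = 646/1809 = 0.35710.
SE = √(0.229581 × 0.00221653) = 0.02256.
z = (0.38721 − 0.32982)/0.02256 = 0.05739/0.02256 = 2.544.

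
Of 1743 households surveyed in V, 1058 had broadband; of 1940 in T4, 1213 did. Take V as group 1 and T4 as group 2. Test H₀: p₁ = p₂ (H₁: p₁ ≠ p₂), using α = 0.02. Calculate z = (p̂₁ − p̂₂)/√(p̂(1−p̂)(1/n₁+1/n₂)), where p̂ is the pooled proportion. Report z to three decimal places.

p̂₁ = 1058/1743 ≈ 0.60700, p̂₂ = 1213/1940 ≈ 0.62526.
Pooled p̂ = (1058+1213)/(1743+1940) = 2271/3683 = 0.61662.
SE = √(0.236401 × 0.00108919) = 0.01605.
z = (0.60700 − 0.62526)/0.01605 = -0.01826/0.01605 = -1.138.
p-value = 2·P(Z > 1.138) ≈ 0.2552. With α = 0.02, fail to reject H₀.

z = -1.138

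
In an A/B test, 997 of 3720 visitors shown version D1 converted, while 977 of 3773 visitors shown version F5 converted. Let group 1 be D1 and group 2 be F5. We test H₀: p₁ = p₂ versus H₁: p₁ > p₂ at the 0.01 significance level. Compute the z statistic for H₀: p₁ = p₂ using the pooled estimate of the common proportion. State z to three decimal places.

z = 0.891

p̂₁ = 997/3720 ≈ 0.268011, p̂₂ = 977/3773 ≈ 0.258945.
Pooled p̂ = (997+977)/(3720+3773) = 1974/7493 = 0.263446.
SE = √(0.194042 × 0.000533858) = 0.010178.
z = (0.268011 − 0.258945)/0.010178 = 0.009066/0.010178 = 0.891.
p-value = P(Z > 0.891) ≈ 0.1865. With α = 0.01, fail to reject H₀.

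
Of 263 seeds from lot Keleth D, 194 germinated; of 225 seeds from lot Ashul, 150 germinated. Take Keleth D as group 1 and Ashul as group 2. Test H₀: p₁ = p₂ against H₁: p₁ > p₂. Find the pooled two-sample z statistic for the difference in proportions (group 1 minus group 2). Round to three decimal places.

p̂₁ = 194/263 = 0.737643, p̂₂ = 150/225 = 0.666667.
Pooled p̂ = (194+150)/(263+225) = 344/488 = 0.704918.
SE = √(p̂(1−p̂)(1/n₁+1/n₂)) = √(0.704918·0.295082·0.00824673) = √(0.00171539) = 0.041417.
z = (0.737643 − 0.666667)/0.041417 = 0.070976/0.041417 = 1.714.
p-value = P(Z > 1.714) ≈ 0.0433.

z = 1.714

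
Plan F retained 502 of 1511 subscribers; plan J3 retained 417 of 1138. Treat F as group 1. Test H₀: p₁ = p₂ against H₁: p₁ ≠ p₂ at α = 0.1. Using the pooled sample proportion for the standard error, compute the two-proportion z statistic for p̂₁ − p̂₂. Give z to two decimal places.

z = -1.83

p̂₁ = 502/1511 = 0.3322, p̂₂ = 417/1138 = 0.3664.
Pooled p̂ = (502+417)/(1511+1138) = 919/2649 = 0.3469.
SE = √(0.226568 × 0.00154055) = 0.0187.
z = (0.3322 − 0.3664)/0.0187 = -0.0342/0.0187 = -1.83.
p-value = 2·P(Z > 1.831) ≈ 0.0671. With α = 0.1, reject H₀.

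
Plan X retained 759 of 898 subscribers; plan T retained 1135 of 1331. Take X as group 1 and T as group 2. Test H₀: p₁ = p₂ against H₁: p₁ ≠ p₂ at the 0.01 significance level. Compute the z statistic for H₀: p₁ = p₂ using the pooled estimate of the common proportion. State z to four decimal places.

p̂₁ = 759/898 = 0.8452116, p̂₂ = 1135/1331 = 0.8527423.
Pooled p̂ = (759+1135)/(898+1331) = 1894/2229 = 0.8497084.
SE = √(0.127704 × 0.0018649) = 0.0154323.
z = (0.8452116 − 0.8527423)/0.0154323 = -0.0075307/0.0154323 = -0.4880.
Two-sided p-value ≈ 2·Φ(−0.488) = 0.6256; since p > α = 0.01, fail to reject H₀.

z = -0.4880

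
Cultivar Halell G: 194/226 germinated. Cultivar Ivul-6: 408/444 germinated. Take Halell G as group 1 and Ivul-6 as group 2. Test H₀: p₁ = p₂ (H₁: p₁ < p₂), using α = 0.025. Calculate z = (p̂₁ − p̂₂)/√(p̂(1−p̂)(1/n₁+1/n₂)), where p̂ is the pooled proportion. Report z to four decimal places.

p̂₁ = 194/226 = 0.858407, p̂₂ = 408/444 = 0.918919.
Pooled p̂ = (194+408)/(226+444) = 602/670 = 0.898507.
SE = √(p̂(1−p̂)(1/n₁+1/n₂)) = √(0.898507·0.101493·0.00667703) = √(0.00060889) = 0.024676.
z = (0.858407 − 0.918919)/0.024676 = -0.060512/0.024676 = -2.4523.
p-value = P(Z < -2.452) ≈ 0.0071; since p < α = 0.025, reject H₀.

z = -2.4523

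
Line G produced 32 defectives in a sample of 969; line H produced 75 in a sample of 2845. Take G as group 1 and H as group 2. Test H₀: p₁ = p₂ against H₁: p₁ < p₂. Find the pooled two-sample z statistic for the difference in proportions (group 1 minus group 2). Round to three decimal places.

p̂₁ = 32/969 = 0.03302, p̂₂ = 75/2845 = 0.02636.
Pooled p̂ = (32+75)/(969+2845) = 107/3814 = 0.02805.
SE = √(p̂(1−p̂)(1/n₁+1/n₂)) = √(0.02805·0.97195·0.00138349) = √(3.77242e-05) = 0.00614.
z = (0.03302 − 0.02636)/0.00614 = 0.00666/0.00614 = 1.085.
p-value = P(Z < 1.085) ≈ 0.8610.

z = 1.085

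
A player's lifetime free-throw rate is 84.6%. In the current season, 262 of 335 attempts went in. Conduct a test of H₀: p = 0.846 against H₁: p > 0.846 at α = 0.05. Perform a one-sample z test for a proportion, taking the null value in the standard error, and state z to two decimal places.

p̂ = 262/335 ≈ 0.7821.
SE = √(p₀(1−p₀)/n) = √(0.13028/335) = 0.0197.
z = (0.7821 − 0.846)/0.0197 = -0.0639/0.0197 = -3.24.
p-value = P(Z > -3.241) ≈ 0.9994. With α = 0.05, fail to reject H₀.

z = -3.24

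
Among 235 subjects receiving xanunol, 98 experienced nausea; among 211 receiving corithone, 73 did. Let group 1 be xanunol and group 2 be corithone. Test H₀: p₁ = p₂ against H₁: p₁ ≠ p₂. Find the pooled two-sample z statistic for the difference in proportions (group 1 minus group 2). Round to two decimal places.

p̂₁ = 98/235 = 0.4170, p̂₂ = 73/211 = 0.3460.
Pooled p̂ = (98+73)/(235+211) = 171/446 = 0.3834.
SE = √(0.236406 × 0.00899466) = 0.0461.
z = (0.4170 − 0.3460)/0.0461 = 0.0710/0.0461 = 1.54.
p-value = 2·P(Z > 1.541) ≈ 0.1234.

z = 1.54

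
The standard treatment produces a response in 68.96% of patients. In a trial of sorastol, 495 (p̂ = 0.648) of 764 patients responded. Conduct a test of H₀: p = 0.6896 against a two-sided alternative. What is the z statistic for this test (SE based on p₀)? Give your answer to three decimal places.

z = -2.491

p̂ = 495/764 = 0.647906.
SE = √(p₀(1−p₀)/n) = √(0.21405/764) = 0.016738.
z = (0.647906 − 0.6896)/0.016738 = -0.041694/0.016738 = -2.491.
p-value = 2·P(Z > 2.491) ≈ 0.0127.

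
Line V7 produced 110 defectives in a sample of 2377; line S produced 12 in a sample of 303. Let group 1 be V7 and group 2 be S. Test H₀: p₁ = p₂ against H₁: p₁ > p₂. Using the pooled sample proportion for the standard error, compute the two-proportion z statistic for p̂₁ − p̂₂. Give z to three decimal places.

p̂₁ = 110/2377 = 0.04628, p̂₂ = 12/303 = 0.03960.
Pooled p̂ = (110+12)/(2377+303) = 122/2680 = 0.04552.
SE = √(p̂(1−p̂)(1/n₁+1/n₂)) = √(0.04552·0.95448·0.00372103) = √(0.000161679) = 0.01272.
z = (0.04628 − 0.03960)/0.01272 = 0.00668/0.01272 = 0.525.
p-value = P(Z > 0.525) ≈ 0.2999.

z = 0.525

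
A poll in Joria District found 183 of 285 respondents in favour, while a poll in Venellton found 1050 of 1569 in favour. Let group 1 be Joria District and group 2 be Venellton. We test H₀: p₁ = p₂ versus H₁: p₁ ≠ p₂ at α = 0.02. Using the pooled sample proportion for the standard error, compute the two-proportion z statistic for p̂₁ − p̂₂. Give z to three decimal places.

z = -0.892

p̂₁ = 183/285 = 0.64211, p̂₂ = 1050/1569 = 0.66922.
Pooled p̂ = (183+1050)/(285+1569) = 1233/1854 = 0.66505.
SE = √(0.222759 × 0.00414612) = 0.03039.
z = (0.64211 − 0.66922)/0.03039 = -0.02711/0.03039 = -0.892.
Two-sided p-value ≈ 2·Φ(−0.892) = 0.3724, so at α = 0.02 we fail to reject H₀.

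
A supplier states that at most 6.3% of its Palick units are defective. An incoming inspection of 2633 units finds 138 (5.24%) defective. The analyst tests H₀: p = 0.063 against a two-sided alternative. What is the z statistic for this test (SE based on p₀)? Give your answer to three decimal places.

p̂ = 138/2633 ≈ 0.052412.
Standard error under H₀: √(0.063×0.937/2633) = 0.004735.
z = (0.052412 − 0.063)/0.004735 = -0.010588/0.004735 = -2.236.

z = -2.236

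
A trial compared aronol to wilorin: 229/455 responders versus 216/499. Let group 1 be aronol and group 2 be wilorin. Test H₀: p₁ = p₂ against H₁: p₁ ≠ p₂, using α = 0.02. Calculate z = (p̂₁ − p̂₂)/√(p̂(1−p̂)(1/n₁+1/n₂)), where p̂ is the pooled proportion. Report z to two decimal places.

p̂₁ = 229/455 ≈ 0.5033, p̂₂ = 216/499 ≈ 0.4329.
Pooled p̂ = (229+216)/(455+499) = 445/954 = 0.4665.
SE = √(0.248875 × 0.00420181) = 0.0323.
z = (0.5033 − 0.4329)/0.0323 = 0.0704/0.0323 = 2.18.
p-value = 2·P(Z > 2.178) ≈ 0.0294; since p > α = 0.02, fail to reject H₀.

z = 2.18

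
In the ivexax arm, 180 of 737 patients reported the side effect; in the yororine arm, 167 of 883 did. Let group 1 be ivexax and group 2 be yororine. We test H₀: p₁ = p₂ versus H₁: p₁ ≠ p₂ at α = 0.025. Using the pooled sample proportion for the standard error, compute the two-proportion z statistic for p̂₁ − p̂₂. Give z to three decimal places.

z = 2.692

p̂₁ = 180/737 = 0.24423, p̂₂ = 167/883 = 0.18913.
Pooled p̂ = (180+167)/(737+883) = 347/1620 = 0.21420.
SE = √(0.168317 × 0.00248935) = 0.02047.
z = (0.24423 − 0.18913)/0.02047 = 0.05510/0.02047 = 2.692.
p-value = 2·P(Z > 2.692) ≈ 0.0071; since p < α = 0.025, reject H₀.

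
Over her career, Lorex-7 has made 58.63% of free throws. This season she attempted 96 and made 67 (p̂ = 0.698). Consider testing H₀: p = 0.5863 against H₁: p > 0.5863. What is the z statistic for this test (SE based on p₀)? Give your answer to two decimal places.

p̂ = 67/96 = 0.6979.
Standard error under H₀: √(0.5863×0.4137/96) = 0.0503.
z = (0.6979 − 0.5863)/0.0503 = 0.1116/0.0503 = 2.22.
p-value = P(Z > 2.221) ≈ 0.0132.

z = 2.22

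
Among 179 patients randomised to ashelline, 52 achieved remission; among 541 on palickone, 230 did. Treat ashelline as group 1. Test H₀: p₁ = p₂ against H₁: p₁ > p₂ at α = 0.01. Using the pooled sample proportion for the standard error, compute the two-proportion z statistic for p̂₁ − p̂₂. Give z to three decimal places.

p̂₁ = 52/179 ≈ 0.29050, p̂₂ = 230/541 ≈ 0.42514.
Pooled p̂ = (52+230)/(179+541) = 282/720 = 0.39167.
SE = √(0.238264 × 0.00743502) = 0.04209.
z = (0.29050 − 0.42514)/0.04209 = -0.13464/0.04209 = -3.199.
p-value = P(Z > -3.199) ≈ 0.9993. With α = 0.01, fail to reject H₀.

z = -3.199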